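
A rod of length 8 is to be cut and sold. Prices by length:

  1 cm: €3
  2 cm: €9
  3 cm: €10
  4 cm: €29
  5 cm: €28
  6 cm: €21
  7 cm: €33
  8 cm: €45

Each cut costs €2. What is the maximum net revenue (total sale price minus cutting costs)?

Let v[k] be the best obtainable value from length k. For each k, try every first piece i and keep the best of price[i] + v[k−i] minus the 2 cut fee when i<k.
v[1] = 3
v[2] = 9
v[3] = 10  (first piece 1, then v[2]=9)
v[4] = 29
v[5] = 30  (first piece 1, then v[4]=29)
v[6] = 36  (first piece 2, then v[4]=29)
v[7] = 37  (first piece 1, then v[6]=36)
v[8] = 56  (first piece 4, then v[4]=29)
One optimal plan: pieces 4 + 4 (1 cut) → €58 − €2 = €56.

56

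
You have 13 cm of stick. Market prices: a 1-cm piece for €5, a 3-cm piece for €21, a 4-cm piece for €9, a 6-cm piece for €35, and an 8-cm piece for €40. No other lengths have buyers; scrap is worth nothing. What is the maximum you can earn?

Build best[k] bottom-up: best[k] = max over allowed piece i of (p[i] + best[k−i]).
best[1] = 5
best[2] = 10  (first piece 1, then best[1]=5)
best[3] = 21
best[4] = 26  (first piece 1, then best[3]=21)
best[5] = 31  (first piece 1, then best[4]=26)
best[6] = 42  (first piece 3, then best[3]=21)
best[7] = 47  (first piece 1, then best[6]=42)
best[8] = 52  (first piece 1, then best[7]=47)
best[9] = 63  (first piece 3, then best[6]=42)
best[10] = 68  (first piece 1, then best[9]=63)
best[11] = 73  (first piece 1, then best[10]=68)
best[12] = 84  (first piece 3, then best[9]=63)
best[13] = 89  (first piece 1, then best[12]=84)
One optimal cutting: 3 + 3 + 3 + 3 + 1 → €89.

89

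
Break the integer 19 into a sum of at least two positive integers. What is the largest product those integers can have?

Define f[k] = max over 1≤i<k of i · max(k−i, f[k−i]); the inner max lets the remainder stay uncut if that's better.
f[2] = 1·max(1,0) = 1·1 = 1
f[3] = 1·max(2,1) = 1·2 = 2
f[4] = 2·max(2,1) = 2·2 = 4
f[5] = 2·max(3,2) = 2·3 = 6
f[6] = 3·max(3,2) = 3·3 = 9
f[7] = 2·max(5,6) = 2·6 = 12
f[8] = 2·max(6,9) = 2·9 = 18
f[9] = 3·max(6,9) = 3·9 = 27
f[10] = 2·max(8,18) = 2·18 = 36
f[11] = 2·max(9,27) = 2·27 = 54
f[12] = 3·max(9,27) = 3·27 = 81
f[13] = 2·max(11,54) = 2·54 = 108
f[14] = 2·max(12,81) = 2·81 = 162
f[15] = 3·max(12,81) = 3·81 = 243
f[16] = 2·max(14,162) = 2·162 = 324
f[17] = 2·max(15,243) = 2·243 = 486
f[18] = 3·max(15,243) = 3·243 = 729
f[19] = 2·max(17,486) = 2·486 = 972
One optimal split: 3 + 3 + 3 + 3 + 3 + 2 + 2; product 3·3·3·3·3·2·2 = 972.

972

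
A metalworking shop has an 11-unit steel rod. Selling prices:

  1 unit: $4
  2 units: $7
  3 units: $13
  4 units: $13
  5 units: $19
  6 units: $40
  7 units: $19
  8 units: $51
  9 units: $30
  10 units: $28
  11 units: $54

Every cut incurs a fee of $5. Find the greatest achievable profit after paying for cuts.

Let r[k] be the best obtainable value from length k. For each k, try every first piece i and keep the best of price[i] + r[k−i] minus the 5 cut fee when i<k.
r[1] = 4
r[2] = max(4+4-5, 7+0) = 7
r[3] = max(4+7-5, 7+4-5, 13+0) = 13
r[4] = max(4+13-5, 7+7-5, 13+4-5, 13+0) = 13
r[5] = max(4+13-5, 7+13-5, 13+7-5, 13+4-5, 19+0) = 19
r[6] = max(4+19-5, 7+13-5, 13+13-5, 13+7-5, 19+4-5, 40+0) = 40
r[7] = max(4+40-5, 7+19-5, 13+13-5, …, 40+4-5, 19+0) = 39
r[8] = max(4+39-5, 7+40-5, 13+19-5, …, 19+4-5, 51+0) = 51
r[9] = max(4+51-5, 7+39-5, 13+40-5, …, 51+4-5, 30+0) = 50
r[10] = max(4+50-5, 7+51-5, 13+39-5, …, 30+4-5, 28+0) = 53
r[11] = max(4+53-5, 7+50-5, 13+51-5, …, 28+4-5, 54+0) = 59
One optimal plan: pieces 8 + 3 (1 cut) → $64 − $5 = $59.

59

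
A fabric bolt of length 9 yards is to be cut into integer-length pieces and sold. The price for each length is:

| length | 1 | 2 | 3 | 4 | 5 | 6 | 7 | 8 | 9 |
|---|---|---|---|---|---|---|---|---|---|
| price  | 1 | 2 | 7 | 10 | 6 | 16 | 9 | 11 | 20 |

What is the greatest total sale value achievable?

Let v[k] be the best obtainable value from length k. For each k, try every first piece i and keep the best of price[i] + v[k−i].
v[1] = 1
v[2] = max(1+1, 2+0) = 2
v[3] = max(1+2, 2+1, 7+0) = 7
v[4] = max(1+7, 2+2, 7+1, 10+0) = 10
v[5] = max(1+10, 2+7, 7+2, 10+1, 6+0) = 11
v[6] = max(1+11, 2+10, 7+7, 10+2, 6+1, 16+0) = 16
v[7] = max(1+16, 2+11, 7+10, …, 16+1, 9+0) = 17
v[8] = max(1+17, 2+16, 7+11, …, 9+1, 11+0) = 20
v[9] = max(1+20, 2+17, 7+16, …, 11+1, 20+0) = 23
One optimal cutting: 6 + 3 → $16 + $7 = $23.

23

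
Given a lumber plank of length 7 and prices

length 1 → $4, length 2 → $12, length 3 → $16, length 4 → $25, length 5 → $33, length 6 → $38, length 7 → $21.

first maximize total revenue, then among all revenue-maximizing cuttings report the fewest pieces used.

Build r[k] bottom-up: r[k] = max over allowed piece i of (p[i] + r[k−i]).
r[1] = 4
r[2] = max(4+4, 12+0) = 12
r[3] = max(4+12, 12+4, 16+0) = 16
r[4] = max(4+16, 12+12, 16+4, 25+0) = 25
r[5] = max(4+25, 12+16, 16+12, 25+4, 33+0) = 33
r[6] = max(4+33, 12+25, 16+16, 25+12, 33+4, 38+0) = 38
r[7] = max(4+38, 12+33, 16+25, …, 38+4, 21+0) = 45
Maximum revenue is $45.
Now minimize piece count subject to staying optimal: for each k, pieces[k] = 1 + min over i with p[i]+r[k−i]=r[k] of pieces[k−i].
pieces[4] = 1
pieces[5] = 1
pieces[6] = 1
pieces[7] = 2

2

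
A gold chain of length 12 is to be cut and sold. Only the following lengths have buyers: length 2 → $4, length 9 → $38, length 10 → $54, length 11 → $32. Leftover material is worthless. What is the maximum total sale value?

Build r[k] bottom-up: r[k] = max over allowed piece i of (p[i] + r[k−i]).
r[1] = 0
r[2] = 4
r[3] = 4
r[4] = 8  (first piece 2, then r[2]=4)
r[5] = 8
r[6] = 12  (first piece 2, then r[4]=8)
r[7] = 12
r[8] = 16  (first piece 2, then r[6]=12)
r[9] = 38
r[10] = 54
r[11] = 54
r[12] = 58  (first piece 2, then r[10]=54)
One optimal cutting: 10 + 2 → $58.

58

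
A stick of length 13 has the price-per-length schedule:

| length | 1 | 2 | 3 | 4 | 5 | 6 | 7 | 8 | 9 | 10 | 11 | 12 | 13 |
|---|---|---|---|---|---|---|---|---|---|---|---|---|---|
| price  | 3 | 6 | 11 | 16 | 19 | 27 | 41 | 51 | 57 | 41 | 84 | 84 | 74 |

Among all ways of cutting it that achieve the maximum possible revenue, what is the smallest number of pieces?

2

Build r[k] bottom-up: r[k] = max over allowed piece i of (p[i] + r[k−i]).
r[1] = 3
r[2] = 6  (first piece 1, then r[1]=3)
r[3] = 11
r[4] = 16
r[5] = 19  (first piece 1, then r[4]=16)
r[6] = 27
r[7] = 41
r[8] = 51
r[9] = 57
r[10] = 60  (first piece 1, then r[9]=57)
r[11] = 84
r[12] = 87  (first piece 1, then r[11]=84)
r[13] = 90  (first piece 1, then r[12]=87)
Maximum revenue is 90.
Now minimize piece count subject to staying optimal: for each k, pieces[k] = 1 + min over i with p[i]+r[k−i]=r[k] of pieces[k−i].
pieces[10] = 2
pieces[11] = 1
pieces[12] = 2
pieces[13] = 2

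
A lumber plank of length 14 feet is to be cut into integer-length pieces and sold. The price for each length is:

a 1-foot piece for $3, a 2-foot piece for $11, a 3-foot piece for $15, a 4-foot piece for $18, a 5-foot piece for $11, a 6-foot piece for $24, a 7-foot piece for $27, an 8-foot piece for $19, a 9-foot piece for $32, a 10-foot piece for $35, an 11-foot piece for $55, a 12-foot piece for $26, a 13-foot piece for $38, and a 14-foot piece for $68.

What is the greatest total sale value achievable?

77

Let r[k] be the best obtainable value from length k. For each k, try every first piece i and keep the best of price[i] + r[k−i].
r[1] = 3
r[2] = max(3+3, 11+0) = 11
r[3] = max(3+11, 11+3, 15+0) = 15
r[4] = max(3+15, 11+11, 15+3, 18+0) = 22
r[5] = max(3+22, 11+15, 15+11, 18+3, 11+0) = 26
r[6] = max(3+26, 11+22, 15+15, 18+11, 11+3, 24+0) = 33
r[7] = max(3+33, 11+26, 15+22, …, 24+3, 27+0) = 37
r[8] = max(3+37, 11+33, 15+26, …, 27+3, 19+0) = 44
r[9] = max(3+44, 11+37, 15+33, …, 19+3, 32+0) = 48
r[10] = max(3+48, 11+44, 15+37, …, 32+3, 35+0) = 55
r[11] = max(3+55, 11+48, 15+44, …, 35+3, 55+0) = 59
r[12] = max(3+59, 11+55, 15+48, …, 55+3, 26+0) = 66
r[13] = max(3+66, 11+59, 15+55, …, 26+3, 38+0) = 70
r[14] = max(3+70, 11+66, 15+59, …, 38+3, 68+0) = 77
One optimal cutting: 2 + 2 + 2 + 2 + 2 + 2 + 2 → $11 + $11 + $11 + $11 + $11 + $11 + $11 = $77.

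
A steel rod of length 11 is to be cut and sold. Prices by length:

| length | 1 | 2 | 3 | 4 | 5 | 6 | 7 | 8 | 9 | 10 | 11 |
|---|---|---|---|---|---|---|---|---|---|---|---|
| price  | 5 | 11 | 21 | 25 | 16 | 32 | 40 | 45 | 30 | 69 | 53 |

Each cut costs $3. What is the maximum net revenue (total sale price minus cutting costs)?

71

Let net[k] be the best obtainable value from length k. For each k, try every first piece i and keep the best of price[i] + net[k−i] minus the 3 cut fee when i<k.
net[1] = 5
net[2] = max(5+5-3, 11+0) = 11
net[3] = max(5+11-3, 11+5-3, 21+0) = 21
net[4] = max(5+21-3, 11+11-3, 21+5-3, 25+0) = 25
net[5] = max(5+25-3, 11+21-3, 21+11-3, 25+5-3, 16+0) = 29
net[6] = max(5+29-3, 11+25-3, 21+21-3, 25+11-3, 16+5-3, 32+0) = 39
net[7] = max(5+39-3, 11+29-3, 21+25-3, …, 32+5-3, 40+0) = 43
net[8] = max(5+43-3, 11+39-3, 21+29-3, …, 40+5-3, 45+0) = 47
net[9] = max(5+47-3, 11+43-3, 21+39-3, …, 45+5-3, 30+0) = 57
net[10] = max(5+57-3, 11+47-3, 21+43-3, …, 30+5-3, 69+0) = 69
net[11] = max(5+69-3, 11+57-3, 21+47-3, …, 69+5-3, 53+0) = 71
One optimal plan: pieces 10 + 1 (1 cut) → $74 − $3 = $71.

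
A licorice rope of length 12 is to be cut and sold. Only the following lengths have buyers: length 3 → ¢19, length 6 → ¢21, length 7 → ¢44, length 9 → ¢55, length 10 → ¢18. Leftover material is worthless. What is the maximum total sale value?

76

Let best[k] be the best obtainable value from length k. For each k, try every first piece i and keep the best of price[i] + best[k−i].
best[1] = 0
best[2] = 0
best[3] = 19
best[4] = 19
best[5] = 19
best[6] = max(19+19, 21+0) = 38
best[7] = max(19+19, 21+0, 44+0) = 44
best[8] = max(19+19, 21+0, 44+0) = 44
best[9] = max(19+38, 21+19, 44+0, 55+0) = 57
best[10] = max(19+44, 21+19, 44+19, 55+0, 18+0) = 63
best[11] = max(19+44, 21+19, 44+19, 55+0, 18+0) = 63
best[12] = max(19+57, 21+38, 44+19, 55+19, 18+0) = 76
One optimal cutting: 3 + 3 + 3 + 3 → ¢76.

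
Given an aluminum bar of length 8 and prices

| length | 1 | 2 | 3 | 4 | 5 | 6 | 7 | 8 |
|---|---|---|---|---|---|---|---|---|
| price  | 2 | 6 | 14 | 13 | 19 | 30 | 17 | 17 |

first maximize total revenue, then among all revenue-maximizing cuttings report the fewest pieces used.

Build r[k] bottom-up: r[k] = max over allowed piece i of (p[i] + r[k−i]).
r[1] = 2
r[2] = max(2+2, 6+0) = 6
r[3] = max(2+6, 6+2, 14+0) = 14
r[4] = max(2+14, 6+6, 14+2, 13+0) = 16
r[5] = max(2+16, 6+14, 14+6, 13+2, 19+0) = 20
r[6] = max(2+20, 6+16, 14+14, 13+6, 19+2, 30+0) = 30
r[7] = max(2+30, 6+20, 14+16, …, 30+2, 17+0) = 32
r[8] = max(2+32, 6+30, 14+20, …, 17+2, 17+0) = 36
Maximum revenue is $36.
Now minimize piece count subject to staying optimal: for each k, pieces[k] = 1 + min over i with p[i]+r[k−i]=r[k] of pieces[k−i].
pieces[5] = 2
pieces[6] = 1
pieces[7] = 2
pieces[8] = 2

2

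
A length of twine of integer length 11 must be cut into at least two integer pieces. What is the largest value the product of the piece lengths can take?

54

Fill m[k] for k=2..11: at each k try every first piece i and multiply by the better of (k−i) uncut or m[k−i].
Small cases: m[2]=1, m[3]=2, m[4]=4, m[5]=6.
m[6] = 3*max(3,2) = 3*3 = 9
m[7] = 2*max(5,6) = 2*6 = 12
m[8] = 2*max(6,9) = 2*9 = 18
m[9] = 3*max(6,9) = 3*9 = 27
m[10] = 2*max(8,18) = 2*18 = 36
m[11] = 2*max(9,27) = 2*27 = 54
One optimal split: 3 + 3 + 3 + 2; product 3*3*3*2 = 54.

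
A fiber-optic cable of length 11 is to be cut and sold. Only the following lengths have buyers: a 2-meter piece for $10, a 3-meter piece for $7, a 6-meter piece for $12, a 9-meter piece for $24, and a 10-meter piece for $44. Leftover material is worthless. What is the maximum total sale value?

Let best[k] be the best obtainable value from length k. For each k, try every first piece i and keep the best of price[i] + best[k−i].
best[1] = 0
best[2] = 10
best[3] = max(10+0, 7+0) = 10
best[4] = max(10+10, 7+0) = 20
best[5] = max(10+10, 7+10) = 20
best[6] = max(10+20, 7+10, 12+0) = 30
best[7] = max(10+20, 7+20, 12+0) = 30
best[8] = max(10+30, 7+20, 12+10) = 40
best[9] = max(10+30, 7+30, 12+10, 24+0) = 40
best[10] = max(10+40, 7+30, 12+20, 24+0, 44+0) = 50
best[11] = max(10+40, 7+40, 12+20, 24+10, 44+0) = 50
One optimal cutting: pieces 2 + 2 + 2 + 2 + 2 with 1 meter of scrap → $50.

50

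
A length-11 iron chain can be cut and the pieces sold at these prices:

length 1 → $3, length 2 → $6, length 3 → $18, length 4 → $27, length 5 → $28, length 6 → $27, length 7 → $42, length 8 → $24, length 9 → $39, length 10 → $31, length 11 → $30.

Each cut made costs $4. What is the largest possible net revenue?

65

Build r[k] bottom-up: r[k] = max over allowed piece i of (p[i] + r[k−i]) − 4 per cut.
r[1] = 3
r[2] = max(3+3-4, 6+0) = 6
r[3] = max(3+6-4, 6+3-4, 18+0) = 18
r[4] = max(3+18-4, 6+6-4, 18+3-4, 27+0) = 27
r[5] = max(3+27-4, 6+18-4, 18+6-4, 27+3-4, 28+0) = 28
r[6] = max(3+28-4, 6+27-4, 18+18-4, 27+6-4, 28+3-4, 27+0) = 32
r[7] = max(3+32-4, 6+28-4, 18+27-4, …, 27+3-4, 42+0) = 42
r[8] = max(3+42-4, 6+32-4, 18+28-4, …, 42+3-4, 24+0) = 50
r[9] = max(3+50-4, 6+42-4, 18+32-4, …, 24+3-4, 39+0) = 51
r[10] = max(3+51-4, 6+50-4, 18+42-4, …, 39+3-4, 31+0) = 56
r[11] = max(3+56-4, 6+51-4, 18+50-4, …, 31+3-4, 30+0) = 65
One optimal plan: pieces 7 + 4 (1 cut) → $69 − $4 = $65.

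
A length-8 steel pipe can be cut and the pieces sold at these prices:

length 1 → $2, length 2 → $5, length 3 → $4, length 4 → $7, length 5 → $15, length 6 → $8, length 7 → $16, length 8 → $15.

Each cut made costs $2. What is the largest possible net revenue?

18

Build r[k] bottom-up: r[k] = max over allowed piece i of (p[i] + r[k−i]) − 2 per cut.
r[1] = 2
r[2] = max(2+2-2, 5+0) = 5
r[3] = max(2+5-2, 5+2-2, 4+0) = 5
r[4] = max(2+5-2, 5+5-2, 4+2-2, 7+0) = 8
r[5] = max(2+8-2, 5+5-2, 4+5-2, 7+2-2, 15+0) = 15
r[6] = max(2+15-2, 5+8-2, 4+5-2, 7+5-2, 15+2-2, 8+0) = 15
r[7] = max(2+15-2, 5+15-2, 4+8-2, …, 8+2-2, 16+0) = 18
r[8] = max(2+18-2, 5+15-2, 4+15-2, …, 16+2-2, 15+0) = 18
One optimal plan: pieces 5 + 2 + 1 (2 cuts) → $22 − $4 = $18.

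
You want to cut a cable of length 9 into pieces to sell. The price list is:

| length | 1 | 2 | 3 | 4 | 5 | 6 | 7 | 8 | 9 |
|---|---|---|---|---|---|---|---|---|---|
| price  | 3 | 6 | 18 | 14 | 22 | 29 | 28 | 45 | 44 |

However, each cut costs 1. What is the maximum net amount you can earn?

52

Consider every possible first cut. v[k] is the best of p[i]+v[k−i] over all sellable i≤k, charging 1 whenever i<k.
v[1] = 3
v[2] = 6
v[3] = 18
v[4] = 20  (first piece 1, then v[3]=18)
v[5] = 23  (first piece 2, then v[3]=18)
v[6] = 35  (first piece 3, then v[3]=18)
v[7] = 37  (first piece 1, then v[6]=35)
v[8] = 45
v[9] = 52  (first piece 3, then v[6]=35)
One optimal plan: pieces 3 + 3 + 3 (2 cuts) → 54 − 2 = 52.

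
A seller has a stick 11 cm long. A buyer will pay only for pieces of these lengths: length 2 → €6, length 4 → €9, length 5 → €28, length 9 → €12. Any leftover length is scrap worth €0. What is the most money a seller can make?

Consider every possible first cut. f[k] is the best of p[i]+f[k−i] over all sellable i≤k.
f[1] = 0
f[2] = 6
f[3] = 6
f[4] = 12  (first piece 2, then f[2]=6)
f[5] = 28
f[6] = 28
f[7] = 34  (first piece 2, then f[5]=28)
f[8] = 34
f[9] = 40  (first piece 2, then f[7]=34)
f[10] = 56  (first piece 5, then f[5]=28)
f[11] = 56
One optimal cutting: pieces 5 + 5 with 1 cm of scrap → €56.

56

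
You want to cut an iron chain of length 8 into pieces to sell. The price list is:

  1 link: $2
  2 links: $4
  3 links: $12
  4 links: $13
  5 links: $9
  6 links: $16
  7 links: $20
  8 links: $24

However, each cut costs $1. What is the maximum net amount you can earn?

Let v[k] be the best obtainable value from length k. For each k, try every first piece i and keep the best of price[i] + v[k−i] minus the 1 cut fee when i<k.
v[1] = 2
v[2] = max(2+2-1, 4+0) = 4
v[3] = max(2+4-1, 4+2-1, 12+0) = 12
v[4] = max(2+12-1, 4+4-1, 12+2-1, 13+0) = 13
v[5] = max(2+13-1, 4+12-1, 12+4-1, 13+2-1, 9+0) = 15
v[6] = max(2+15-1, 4+13-1, 12+12-1, 13+4-1, 9+2-1, 16+0) = 23
v[7] = max(2+23-1, 4+15-1, 12+13-1, …, 16+2-1, 20+0) = 24
v[8] = max(2+24-1, 4+23-1, 12+15-1, …, 20+2-1, 24+0) = 26
One optimal plan: pieces 3 + 3 + 2 (2 cuts) → $28 − $2 = $26.

26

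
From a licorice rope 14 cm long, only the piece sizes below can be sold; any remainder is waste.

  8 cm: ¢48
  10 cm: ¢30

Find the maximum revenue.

Build f[k] bottom-up: f[k] = max over allowed piece i of (p[i] + f[k−i]).
f[1] = 0
f[2] = 0
f[3] = 0
f[4] = 0
f[5] = 0
f[6] = 0
f[7] = 0
f[8] = 48
f[9] = 48
f[10] = max(48+0, 30+0) = 48
f[11] = max(48+0, 30+0) = 48
f[12] = max(48+0, 30+0) = 48
f[13] = max(48+0, 30+0) = 48
f[14] = max(48+0, 30+0) = 48
One optimal cutting: pieces 8 with 6 cm of scrap → ¢48.

48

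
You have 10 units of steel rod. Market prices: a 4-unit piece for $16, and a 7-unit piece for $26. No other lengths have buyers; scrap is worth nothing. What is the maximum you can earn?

Consider every possible first cut. best[k] is the best of p[i]+best[k−i] over all sellable i≤k.
best[1] = 0
best[2] = 0
best[3] = 0
best[4] = 16
best[5] = 16
best[6] = 16
best[7] = 26
best[8] = 32  (first piece 4, then best[4]=16)
best[9] = 32
best[10] = 32
One optimal cutting: pieces 4 + 4 with 2 units of scrap → $32.

32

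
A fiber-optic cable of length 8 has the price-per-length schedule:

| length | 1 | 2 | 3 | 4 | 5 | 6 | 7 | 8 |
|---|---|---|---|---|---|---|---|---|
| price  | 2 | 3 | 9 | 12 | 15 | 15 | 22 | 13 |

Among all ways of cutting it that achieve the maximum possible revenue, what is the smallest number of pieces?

2

Build r[k] bottom-up: r[k] = max over allowed piece i of (p[i] + r[k−i]).
r[1] = 2
r[2] = 4  (first piece 1, then r[1]=2)
r[3] = 9
r[4] = 12
r[5] = 15
r[6] = 18  (first piece 3, then r[3]=9)
r[7] = 22
r[8] = 24  (first piece 1, then r[7]=22)
Maximum revenue is $24.
Now minimize piece count subject to staying optimal: for each k, pieces[k] = 1 + min over i with p[i]+r[k−i]=r[k] of pieces[k−i].
pieces[5] = 1
pieces[6] = 2
pieces[7] = 1
pieces[8] = 2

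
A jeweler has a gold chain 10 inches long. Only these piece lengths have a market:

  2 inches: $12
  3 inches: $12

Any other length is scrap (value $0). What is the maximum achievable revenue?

60

Consider every possible first cut. f[k] is the best of p[i]+f[k−i] over all sellable i≤k.
f[1] = 0
f[2] = 12
f[3] = max(12+0, 12+0) = 12
f[4] = max(12+12, 12+0) = 24
f[5] = max(12+12, 12+12) = 24
f[6] = max(12+24, 12+12) = 36
f[7] = max(12+24, 12+24) = 36
f[8] = max(12+36, 12+24) = 48
f[9] = max(12+36, 12+36) = 48
f[10] = max(12+48, 12+36) = 60
One optimal cutting: 2 + 2 + 2 + 2 + 2 → $60.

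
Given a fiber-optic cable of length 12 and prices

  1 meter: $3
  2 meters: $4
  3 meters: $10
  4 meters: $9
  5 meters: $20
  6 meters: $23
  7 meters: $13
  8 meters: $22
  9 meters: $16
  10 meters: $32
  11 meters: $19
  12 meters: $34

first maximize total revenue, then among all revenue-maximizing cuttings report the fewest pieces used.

Let r[k] be the best obtainable value from length k. For each k, try every first piece i and keep the best of price[i] + r[k−i].
r[1] = 3
r[2] = 6  (first piece 1, then r[1]=3)
r[3] = 10
r[4] = 13  (first piece 1, then r[3]=10)
r[5] = 20
r[6] = 23  (first piece 1, then r[5]=20)
r[7] = 26  (first piece 1, then r[6]=23)
r[8] = 30  (first piece 3, then r[5]=20)
r[9] = 33  (first piece 1, then r[8]=30)
r[10] = 40  (first piece 5, then r[5]=20)
r[11] = 43  (first piece 1, then r[10]=40)
r[12] = 46  (first piece 1, then r[11]=43)
Maximum revenue is $46.
Now minimize piece count subject to staying optimal: for each k, pieces[k] = 1 + min over i with p[i]+r[k−i]=r[k] of pieces[k−i].
pieces[9] = 2
pieces[10] = 2
pieces[11] = 2
pieces[12] = 2

2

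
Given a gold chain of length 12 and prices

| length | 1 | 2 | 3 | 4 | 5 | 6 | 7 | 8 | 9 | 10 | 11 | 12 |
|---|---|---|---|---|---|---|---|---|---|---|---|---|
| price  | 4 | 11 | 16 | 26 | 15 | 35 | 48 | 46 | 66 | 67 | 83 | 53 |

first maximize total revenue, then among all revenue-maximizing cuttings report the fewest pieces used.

Build r[k] bottom-up: r[k] = max over allowed piece i of (p[i] + r[k−i]).
r[1] = 4
r[2] = 11
r[3] = 16
r[4] = 26
r[5] = 30  (first piece 1, then r[4]=26)
r[6] = 37  (first piece 2, then r[4]=26)
r[7] = 48
r[8] = 52  (first piece 1, then r[7]=48)
r[9] = 66
r[10] = 70  (first piece 1, then r[9]=66)
r[11] = 83
r[12] = 87  (first piece 1, then r[11]=83)
Maximum revenue is $87.
Now minimize piece count subject to staying optimal: for each k, pieces[k] = 1 + min over i with p[i]+r[k−i]=r[k] of pieces[k−i].
pieces[9] = 1
pieces[10] = 2
pieces[11] = 1
pieces[12] = 2

2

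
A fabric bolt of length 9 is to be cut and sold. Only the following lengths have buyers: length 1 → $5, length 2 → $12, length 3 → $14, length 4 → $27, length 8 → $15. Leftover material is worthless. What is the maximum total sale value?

59

Consider every possible first cut. r[k] is the best of p[i]+r[k−i] over all sellable i≤k.
r[1] = 5
r[2] = 12
r[3] = 17  (first piece 1, then r[2]=12)
r[4] = 27
r[5] = 32  (first piece 1, then r[4]=27)
r[6] = 39  (first piece 2, then r[4]=27)
r[7] = 44  (first piece 1, then r[6]=39)
r[8] = 54  (first piece 4, then r[4]=27)
r[9] = 59  (first piece 1, then r[8]=54)
One optimal cutting: 4 + 4 + 1 → $59.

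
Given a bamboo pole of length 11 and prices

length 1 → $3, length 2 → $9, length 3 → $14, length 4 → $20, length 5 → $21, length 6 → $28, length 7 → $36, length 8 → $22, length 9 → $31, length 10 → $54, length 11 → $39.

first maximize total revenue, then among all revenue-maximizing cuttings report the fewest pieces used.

Consider every possible first cut. r[k] is the best of p[i]+r[k−i] over all sellable i≤k.
r[1] = 3
r[2] = 9
r[3] = 14
r[4] = 20
r[5] = 23  (first piece 1, then r[4]=20)
r[6] = 29  (first piece 2, then r[4]=20)
r[7] = 36
r[8] = 40  (first piece 4, then r[4]=20)
r[9] = 45  (first piece 2, then r[7]=36)
r[10] = 54
r[11] = 57  (first piece 1, then r[10]=54)
Maximum revenue is $57.
Now minimize piece count subject to staying optimal: for each k, pieces[k] = 1 + min over i with p[i]+r[k−i]=r[k] of pieces[k−i].
pieces[8] = 2
pieces[9] = 2
pieces[10] = 1
pieces[11] = 2

2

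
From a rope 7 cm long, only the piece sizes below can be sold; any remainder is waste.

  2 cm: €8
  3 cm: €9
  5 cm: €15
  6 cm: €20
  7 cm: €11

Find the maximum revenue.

Let f[k] be the best obtainable value from length k. For each k, try every first piece i and keep the best of price[i] + f[k−i].
f[1] = 0
f[2] = 8
f[3] = max(8+0, 9+0) = 9
f[4] = max(8+8, 9+0) = 16
f[5] = max(8+9, 9+8, 15+0) = 17
f[6] = max(8+16, 9+9, 15+0, 20+0) = 24
f[7] = max(8+17, 9+16, 15+8, 20+0, 11+0) = 25
One optimal cutting: 3 + 2 + 2 → €25.

25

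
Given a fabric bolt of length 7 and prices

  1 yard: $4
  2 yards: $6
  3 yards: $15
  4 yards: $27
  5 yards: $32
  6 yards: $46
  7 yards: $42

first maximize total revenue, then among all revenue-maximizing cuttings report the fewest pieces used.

Consider every possible first cut. r[k] is the best of p[i]+r[k−i] over all sellable i≤k.
r[1] = 4
r[2] = max(4+4, 6+0) = 8
r[3] = max(4+8, 6+4, 15+0) = 15
r[4] = max(4+15, 6+8, 15+4, 27+0) = 27
r[5] = max(4+27, 6+15, 15+8, 27+4, 32+0) = 32
r[6] = max(4+32, 6+27, 15+15, 27+8, 32+4, 46+0) = 46
r[7] = max(4+46, 6+32, 15+27, …, 46+4, 42+0) = 50
Maximum revenue is $50.
Now minimize piece count subject to staying optimal: for each k, pieces[k] = 1 + min over i with p[i]+r[k−i]=r[k] of pieces[k−i].
pieces[4] = 1
pieces[5] = 1
pieces[6] = 1
pieces[7] = 2

2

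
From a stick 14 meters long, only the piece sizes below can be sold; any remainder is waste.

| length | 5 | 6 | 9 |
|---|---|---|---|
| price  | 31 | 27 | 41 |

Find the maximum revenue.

72

Build best[k] bottom-up: best[k] = max over allowed piece i of (p[i] + best[k−i]).
best[1] = 0
best[2] = 0
best[3] = 0
best[4] = 0
best[5] = 31
best[6] = 31
best[7] = 31
best[8] = 31
best[9] = 41
best[10] = 62  (first piece 5, then best[5]=31)
best[11] = 62
best[12] = 62
best[13] = 62
best[14] = 72  (first piece 5, then best[9]=41)
One optimal cutting: 9 + 5 → €72.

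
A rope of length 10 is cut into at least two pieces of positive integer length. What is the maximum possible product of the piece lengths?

Define g[k] = max over 1≤i<k of i · max(k−i, g[k−i]); the inner max lets the remainder stay uncut if that's better.
g[2] = 1×max(1,0) = 1×1 = 1
g[3] = max(1×2, 2×1) = 2
g[4] = max(1×3, 2×2, 3×1) = 4
g[5] = max(1×4, 2×3, 3×2, 4×1) = 6
g[6] = max(1×6, 2×4, 3×3, 4×2, 5×1) = 9
g[7] = max(1×9, 2×6, 3×4, 4×3, 5×2, 6×1) = 12
g[8] = max(1×12, 2×9, 3×6, …, 6×2, 7×1) = 18
g[9] = max(1×18, 2×12, 3×9, …, 7×2, 8×1) = 27
g[10] = max(1×27, 2×18, 3×12, …, 8×2, 9×1) = 36
One optimal split: 3 + 3 + 2 + 2; product 3×3×2×2 = 36.

36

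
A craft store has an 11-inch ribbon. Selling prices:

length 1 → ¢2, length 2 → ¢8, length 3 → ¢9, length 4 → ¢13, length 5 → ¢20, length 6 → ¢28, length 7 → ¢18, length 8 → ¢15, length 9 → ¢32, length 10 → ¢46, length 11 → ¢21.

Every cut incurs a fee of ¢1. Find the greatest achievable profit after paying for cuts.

Consider every possible first cut. net[k] is the best of p[i]+net[k−i] over all sellable i≤k, charging 1 whenever i<k.
net[1] = 2
net[2] = 8
net[3] = 9  (first piece 1, then net[2]=8)
net[4] = 15  (first piece 2, then net[2]=8)
net[5] = 20
net[6] = 28
net[7] = 29  (first piece 1, then net[6]=28)
net[8] = 35  (first piece 2, then net[6]=28)
net[9] = 36  (first piece 1, then net[8]=35)
net[10] = 46
net[11] = 47  (first piece 1, then net[10]=46)
One optimal plan: pieces 10 + 1 (1 cut) → ¢48 − ¢1 = ¢47.

47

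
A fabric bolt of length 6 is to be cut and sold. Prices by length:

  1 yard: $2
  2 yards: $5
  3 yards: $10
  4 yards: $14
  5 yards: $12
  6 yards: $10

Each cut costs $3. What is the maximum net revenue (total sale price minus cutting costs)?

17

Consider every possible first cut. v[k] is the best of p[i]+v[k−i] over all sellable i≤k, charging 3 whenever i<k.
v[1] = 2
v[2] = max(2+2-3, 5+0) = 5
v[3] = max(2+5-3, 5+2-3, 10+0) = 10
v[4] = max(2+10-3, 5+5-3, 10+2-3, 14+0) = 14
v[5] = max(2+14-3, 5+10-3, 10+5-3, 14+2-3, 12+0) = 13
v[6] = max(2+13-3, 5+14-3, 10+10-3, 14+5-3, 12+2-3, 10+0) = 17
One optimal plan: pieces 3 + 3 (1 cut) → $20 − $3 = $17.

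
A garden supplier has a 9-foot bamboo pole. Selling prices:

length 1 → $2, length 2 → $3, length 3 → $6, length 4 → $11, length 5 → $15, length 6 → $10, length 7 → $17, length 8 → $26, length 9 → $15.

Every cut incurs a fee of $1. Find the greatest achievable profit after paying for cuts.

Build net[k] bottom-up: net[k] = max over allowed piece i of (p[i] + net[k−i]) − 1 per cut.
net[1] = 2
net[2] = 3  (first piece 1, then net[1]=2)
net[3] = 6
net[4] = 11
net[5] = 15
net[6] = 16  (first piece 1, then net[5]=15)
net[7] = 17  (first piece 1, then net[6]=16)
net[8] = 26
net[9] = 27  (first piece 1, then net[8]=26)
One optimal plan: pieces 8 + 1 (1 cut) → $28 − $1 = $27.

27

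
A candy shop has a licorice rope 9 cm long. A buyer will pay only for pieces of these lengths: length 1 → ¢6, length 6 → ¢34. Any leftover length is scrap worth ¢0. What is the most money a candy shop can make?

54

Build f[k] bottom-up: f[k] = max over allowed piece i of (p[i] + f[k−i]).
f[1] = 6
f[2] = 12  (first piece 1, then f[1]=6)
f[3] = 18  (first piece 1, then f[2]=12)
f[4] = 24  (first piece 1, then f[3]=18)
f[5] = 30  (first piece 1, then f[4]=24)
f[6] = max(6+30, 34+0) = 36
f[7] = max(6+36, 34+6) = 42
f[8] = max(6+42, 34+12) = 48
f[9] = max(6+48, 34+18) = 54
One optimal cutting: 1 + 1 + 1 + 1 + 1 + 1 + 1 + 1 + 1 → ¢54.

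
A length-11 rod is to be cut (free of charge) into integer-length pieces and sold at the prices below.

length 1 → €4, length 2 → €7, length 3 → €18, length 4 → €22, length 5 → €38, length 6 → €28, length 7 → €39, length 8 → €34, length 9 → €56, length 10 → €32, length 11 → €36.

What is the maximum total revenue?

80

Build v[k] bottom-up: v[k] = max over allowed piece i of (p[i] + v[k−i]).
v[1] = 4
v[2] = max(4+4, 7+0) = 8
v[3] = max(4+8, 7+4, 18+0) = 18
v[4] = max(4+18, 7+8, 18+4, 22+0) = 22
v[5] = max(4+22, 7+18, 18+8, 22+4, 38+0) = 38
v[6] = max(4+38, 7+22, 18+18, 22+8, 38+4, 28+0) = 42
v[7] = max(4+42, 7+38, 18+22, …, 28+4, 39+0) = 46
v[8] = max(4+46, 7+42, 18+38, …, 39+4, 34+0) = 56
v[9] = max(4+56, 7+46, 18+42, …, 34+4, 56+0) = 60
v[10] = max(4+60, 7+56, 18+46, …, 56+4, 32+0) = 76
v[11] = max(4+76, 7+60, 18+56, …, 32+4, 36+0) = 80
One optimal cutting: 5 + 5 + 1 → €38 + €38 + €4 = €80.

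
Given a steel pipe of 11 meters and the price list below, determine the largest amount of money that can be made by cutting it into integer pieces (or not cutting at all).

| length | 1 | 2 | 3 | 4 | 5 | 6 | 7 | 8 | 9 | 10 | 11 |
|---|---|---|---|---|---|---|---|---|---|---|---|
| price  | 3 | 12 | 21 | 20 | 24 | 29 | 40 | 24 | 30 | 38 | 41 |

75

Build r[k] bottom-up: r[k] = max over allowed piece i of (p[i] + r[k−i]).
r[1] = 3
r[2] = 12
r[3] = 21
r[4] = 24  (first piece 1, then r[3]=21)
r[5] = 33  (first piece 2, then r[3]=21)
r[6] = 42  (first piece 3, then r[3]=21)
r[7] = 45  (first piece 1, then r[6]=42)
r[8] = 54  (first piece 2, then r[6]=42)
r[9] = 63  (first piece 3, then r[6]=42)
r[10] = 66  (first piece 1, then r[9]=63)
r[11] = 75  (first piece 2, then r[9]=63)
One optimal cutting: 3 + 3 + 3 + 2 → $21 + $21 + $21 + $12 = $75.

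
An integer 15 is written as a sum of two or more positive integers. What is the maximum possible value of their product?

243

Fill f[k] for k=2..15: at each k try every first piece i and multiply by the better of (k−i) uncut or f[k−i].
f[2] = 1·max(1,0) = 1·1 = 1
f[3] = max(1·2, 2·1) = 2
f[4] = max(1·3, 2·2, 3·1) = 4
f[5] = max(1·4, 2·3, 3·2, 4·1) = 6
f[6] = max(1·6, 2·4, 3·3, 4·2, 5·1) = 9
f[7] = max(1·9, 2·6, 3·4, 4·3, 5·2, 6·1) = 12
f[8] = max(1·12, 2·9, 3·6, …, 6·2, 7·1) = 18
f[9] = max(1·18, 2·12, 3·9, …, 7·2, 8·1) = 27
f[10] = max(1·27, 2·18, 3·12, …, 8·2, 9·1) = 36
f[11] = max(1·36, 2·27, 3·18, …, 9·2, 10·1) = 54
f[12] = max(1·54, 2·36, 3·27, …, 10·2, 11·1) = 81
f[13] = max(1·81, 2·54, 3·36, …, 11·2, 12·1) = 108
f[14] = max(1·108, 2·81, 3·54, …, 12·2, 13·1) = 162
f[15] = max(1·162, 2·108, 3·81, …, 13·2, 14·1) = 243
One optimal split: 3 + 3 + 3 + 3 + 3; product 3·3·3·3·3 = 243.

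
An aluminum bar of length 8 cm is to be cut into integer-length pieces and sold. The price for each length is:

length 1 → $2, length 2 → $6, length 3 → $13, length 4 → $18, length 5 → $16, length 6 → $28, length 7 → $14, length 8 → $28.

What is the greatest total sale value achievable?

36

Consider every possible first cut. R[k] is the best of p[i]+R[k−i] over all sellable i≤k.
R[1] = 2
R[2] = max(2+2, 6+0) = 6
R[3] = max(2+6, 6+2, 13+0) = 13
R[4] = max(2+13, 6+6, 13+2, 18+0) = 18
R[5] = max(2+18, 6+13, 13+6, 18+2, 16+0) = 20
R[6] = max(2+20, 6+18, 13+13, 18+6, 16+2, 28+0) = 28
R[7] = max(2+28, 6+20, 13+18, …, 28+2, 14+0) = 31
R[8] = max(2+31, 6+28, 13+20, …, 14+2, 28+0) = 36
One optimal cutting: 4 + 4 → $18 + $18 = $36.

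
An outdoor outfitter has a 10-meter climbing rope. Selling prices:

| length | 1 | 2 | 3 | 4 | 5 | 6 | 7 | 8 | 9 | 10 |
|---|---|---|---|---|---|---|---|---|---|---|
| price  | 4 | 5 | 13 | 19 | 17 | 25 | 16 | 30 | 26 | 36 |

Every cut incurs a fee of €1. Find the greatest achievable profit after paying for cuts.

Let r[k] be the best obtainable value from length k. For each k, try every first piece i and keep the best of price[i] + r[k−i] minus the 1 cut fee when i<k.
r[1] = 4
r[2] = max(4+4-1, 5+0) = 7
r[3] = max(4+7-1, 5+4-1, 13+0) = 13
r[4] = max(4+13-1, 5+7-1, 13+4-1, 19+0) = 19
r[5] = max(4+19-1, 5+13-1, 13+7-1, 19+4-1, 17+0) = 22
r[6] = max(4+22-1, 5+19-1, 13+13-1, 19+7-1, 17+4-1, 25+0) = 25
r[7] = max(4+25-1, 5+22-1, 13+19-1, …, 25+4-1, 16+0) = 31
r[8] = max(4+31-1, 5+25-1, 13+22-1, …, 16+4-1, 30+0) = 37
r[9] = max(4+37-1, 5+31-1, 13+25-1, …, 30+4-1, 26+0) = 40
r[10] = max(4+40-1, 5+37-1, 13+31-1, …, 26+4-1, 36+0) = 43
One optimal plan: pieces 4 + 4 + 1 + 1 (3 cuts) → €46 − €3 = €43.

43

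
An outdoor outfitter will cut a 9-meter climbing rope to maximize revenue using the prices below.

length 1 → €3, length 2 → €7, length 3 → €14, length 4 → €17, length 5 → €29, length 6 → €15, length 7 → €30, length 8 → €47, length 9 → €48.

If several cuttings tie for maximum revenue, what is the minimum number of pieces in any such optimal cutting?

Consider every possible first cut. r[k] is the best of p[i]+r[k−i] over all sellable i≤k.
r[1] = 3
r[2] = max(3+3, 7+0) = 7
r[3] = max(3+7, 7+3, 14+0) = 14
r[4] = max(3+14, 7+7, 14+3, 17+0) = 17
r[5] = max(3+17, 7+14, 14+7, 17+3, 29+0) = 29
r[6] = max(3+29, 7+17, 14+14, 17+7, 29+3, 15+0) = 32
r[7] = max(3+32, 7+29, 14+17, …, 15+3, 30+0) = 36
r[8] = max(3+36, 7+32, 14+29, …, 30+3, 47+0) = 47
r[9] = max(3+47, 7+36, 14+32, …, 47+3, 48+0) = 50
Maximum revenue is €50.
Now minimize piece count subject to staying optimal: for each k, pieces[k] = 1 + min over i with p[i]+r[k−i]=r[k] of pieces[k−i].
pieces[6] = 2
pieces[7] = 2
pieces[8] = 1
pieces[9] = 2

2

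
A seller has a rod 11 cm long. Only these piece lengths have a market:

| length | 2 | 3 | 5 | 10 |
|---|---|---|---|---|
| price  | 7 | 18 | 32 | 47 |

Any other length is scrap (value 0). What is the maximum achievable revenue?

Let f[k] be the best obtainable value from length k. For each k, try every first piece i and keep the best of price[i] + f[k−i].
f[1] = 0
f[2] = 7
f[3] = 18
f[4] = 18
f[5] = 32
f[6] = 36  (first piece 3, then f[3]=18)
f[7] = 39  (first piece 2, then f[5]=32)
f[8] = 50  (first piece 3, then f[5]=32)
f[9] = 54  (first piece 3, then f[6]=36)
f[10] = 64  (first piece 5, then f[5]=32)
f[11] = 68  (first piece 3, then f[8]=50)
One optimal cutting: 5 + 3 + 3 → 68.

68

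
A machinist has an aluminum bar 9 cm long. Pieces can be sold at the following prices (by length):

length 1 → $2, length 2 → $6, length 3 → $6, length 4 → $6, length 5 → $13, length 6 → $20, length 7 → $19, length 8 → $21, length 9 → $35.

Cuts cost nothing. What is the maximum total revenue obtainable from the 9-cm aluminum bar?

Build R[k] bottom-up: R[k] = max over allowed piece i of (p[i] + R[k−i]).
R[1] = 2
R[2] = max(2+2, 6+0) = 6
R[3] = max(2+6, 6+2, 6+0) = 8
R[4] = max(2+8, 6+6, 6+2, 6+0) = 12
R[5] = max(2+12, 6+8, 6+6, 6+2, 13+0) = 14
R[6] = max(2+14, 6+12, 6+8, 6+6, 13+2, 20+0) = 20
R[7] = max(2+20, 6+14, 6+12, …, 20+2, 19+0) = 22
R[8] = max(2+22, 6+20, 6+14, …, 19+2, 21+0) = 26
R[9] = max(2+26, 6+22, 6+20, …, 21+2, 35+0) = 35
Best is to sell the whole 9-cm piece uncut for $35.

35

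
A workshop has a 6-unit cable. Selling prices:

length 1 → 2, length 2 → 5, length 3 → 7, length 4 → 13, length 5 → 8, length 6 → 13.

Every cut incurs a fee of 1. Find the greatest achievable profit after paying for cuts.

17

Let net[k] be the best obtainable value from length k. For each k, try every first piece i and keep the best of price[i] + net[k−i] minus the 1 cut fee when i<k.
net[1] = 2
net[2] = 5
net[3] = 7
net[4] = 13
net[5] = 14  (first piece 1, then net[4]=13)
net[6] = 17  (first piece 2, then net[4]=13)
One optimal plan: pieces 4 + 2 (1 cut) → 18 − 1 = 17.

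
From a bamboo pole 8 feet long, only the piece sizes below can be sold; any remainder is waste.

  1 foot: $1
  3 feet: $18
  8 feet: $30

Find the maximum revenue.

Build best[k] bottom-up: best[k] = max over allowed piece i of (p[i] + best[k−i]).
best[1] = 1
best[2] = 2  (first piece 1, then best[1]=1)
best[3] = 18
best[4] = 19  (first piece 1, then best[3]=18)
best[5] = 20  (first piece 1, then best[4]=19)
best[6] = 36  (first piece 3, then best[3]=18)
best[7] = 37  (first piece 1, then best[6]=36)
best[8] = 38  (first piece 1, then best[7]=37)
One optimal cutting: 3 + 3 + 1 + 1 → $38.

38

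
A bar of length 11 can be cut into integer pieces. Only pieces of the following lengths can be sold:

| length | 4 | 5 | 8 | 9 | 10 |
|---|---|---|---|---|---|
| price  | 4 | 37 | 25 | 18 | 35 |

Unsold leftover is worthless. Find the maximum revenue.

74

Build f[k] bottom-up: f[k] = max over allowed piece i of (p[i] + f[k−i]).
f[1] = 0
f[2] = 0
f[3] = 0
f[4] = 4
f[5] = 37
f[6] = 37
f[7] = 37
f[8] = 37
f[9] = 41  (first piece 4, then f[5]=37)
f[10] = 74  (first piece 5, then f[5]=37)
f[11] = 74
One optimal cutting: pieces 5 + 5 with 1 unit of scrap → $74.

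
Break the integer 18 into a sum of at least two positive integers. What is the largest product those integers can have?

Fill f[k] for k=2..18: at each k try every first piece i and multiply by the better of (k−i) uncut or f[k−i].
f[2] = 1×max(1,0) = 1×1 = 1
f[3] = 1×max(2,1) = 1×2 = 2
f[4] = 2×max(2,1) = 2×2 = 4
f[5] = 2×max(3,2) = 2×3 = 6
f[6] = 3×max(3,2) = 3×3 = 9
f[7] = 2×max(5,6) = 2×6 = 12
f[8] = 2×max(6,9) = 2×9 = 18
f[9] = 3×max(6,9) = 3×9 = 27
f[10] = 2×max(8,18) = 2×18 = 36
f[11] = 2×max(9,27) = 2×27 = 54
f[12] = 3×max(9,27) = 3×27 = 81
f[13] = 2×max(11,54) = 2×54 = 108
f[14] = 2×max(12,81) = 2×81 = 162
f[15] = 3×max(12,81) = 3×81 = 243
f[16] = 2×max(14,162) = 2×162 = 324
f[17] = 2×max(15,243) = 2×243 = 486
f[18] = 3×max(15,243) = 3×243 = 729
One optimal split: 3 + 3 + 3 + 3 + 3 + 3; product 3×3×3×3×3×3 = 729.

729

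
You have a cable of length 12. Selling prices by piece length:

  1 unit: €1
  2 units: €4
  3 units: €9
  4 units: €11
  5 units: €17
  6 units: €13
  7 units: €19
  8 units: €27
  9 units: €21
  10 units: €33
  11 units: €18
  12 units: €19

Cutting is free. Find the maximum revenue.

Build best[k] bottom-up: best[k] = max over allowed piece i of (p[i] + best[k−i]).
best[1] = 1
best[2] = max(1+1, 4+0) = 4
best[3] = max(1+4, 4+1, 9+0) = 9
best[4] = max(1+9, 4+4, 9+1, 11+0) = 11
best[5] = max(1+11, 4+9, 9+4, 11+1, 17+0) = 17
best[6] = max(1+17, 4+11, 9+9, 11+4, 17+1, 13+0) = 18
best[7] = max(1+18, 4+17, 9+11, …, 13+1, 19+0) = 21
best[8] = max(1+21, 4+18, 9+17, …, 19+1, 27+0) = 27
best[9] = max(1+27, 4+21, 9+18, …, 27+1, 21+0) = 28
best[10] = max(1+28, 4+27, 9+21, …, 21+1, 33+0) = 34
best[11] = max(1+34, 4+28, 9+27, …, 33+1, 18+0) = 36
best[12] = max(1+36, 4+34, 9+28, …, 18+1, 19+0) = 38
One optimal cutting: 5 + 5 + 2 → €17 + €17 + €4 = €38.

38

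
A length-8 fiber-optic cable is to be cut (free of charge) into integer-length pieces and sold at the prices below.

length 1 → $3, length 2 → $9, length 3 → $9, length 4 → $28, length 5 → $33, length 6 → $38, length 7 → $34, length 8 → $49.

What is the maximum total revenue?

Consider every possible first cut. r[k] is the best of p[i]+r[k−i] over all sellable i≤k.
r[1] = 3
r[2] = 9
r[3] = 12  (first piece 1, then r[2]=9)
r[4] = 28
r[5] = 33
r[6] = 38
r[7] = 42  (first piece 2, then r[5]=33)
r[8] = 56  (first piece 4, then r[4]=28)
One optimal cutting: 4 + 4 → $28 + $28 = $56.

56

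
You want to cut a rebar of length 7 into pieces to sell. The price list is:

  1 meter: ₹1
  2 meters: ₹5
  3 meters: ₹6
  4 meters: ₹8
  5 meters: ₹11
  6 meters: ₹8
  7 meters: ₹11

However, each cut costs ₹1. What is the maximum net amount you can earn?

15

Consider every possible first cut. net[k] is the best of p[i]+net[k−i] over all sellable i≤k, charging 1 whenever i<k.
net[1] = 1
net[2] = 5
net[3] = 6
net[4] = 9  (first piece 2, then net[2]=5)
net[5] = 11
net[6] = 13  (first piece 2, then net[4]=9)
net[7] = 15  (first piece 2, then net[5]=11)
One optimal plan: pieces 5 + 2 (1 cut) → ₹16 − ₹1 = ₹15.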